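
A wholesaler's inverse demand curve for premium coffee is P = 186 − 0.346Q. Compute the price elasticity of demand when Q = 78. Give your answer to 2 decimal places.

At Q = 78, P = 186 − 0.346(78) = 159.01.
dP/dQ = −0.346, so dQ/dP = 1/(−0.346) = -2.890.
ε = (dQ/dP)(P/Q) = (-2.890)(159.01/78).

-5.89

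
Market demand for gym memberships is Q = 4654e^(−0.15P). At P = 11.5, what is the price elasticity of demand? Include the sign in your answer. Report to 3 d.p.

At P = 11.5, Q = 829.217.
dQ/dP = −0.15·4654e^(−0.15P) = −0.15Q = -124.383.
ε = (dQ/dP)(P/Q) = (-124.383)(11.5/829.217).

-1.725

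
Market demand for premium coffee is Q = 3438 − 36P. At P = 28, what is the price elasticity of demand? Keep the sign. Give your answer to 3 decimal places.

At P = 28, Q = 2430.
dQ/dP = −36.
ε = (dQ/dP)(P/Q) = (-36)(28/2430).

-0.415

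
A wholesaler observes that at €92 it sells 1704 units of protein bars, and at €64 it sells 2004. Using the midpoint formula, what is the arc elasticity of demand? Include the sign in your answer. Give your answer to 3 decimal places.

-0.451

ΔQ = 2004 − 1704 = 300; ΔP = 64 − 92 = -28.
Midpoints: P̄ = 78.00, Q̄ = 1854.0.
ε = (ΔQ/ΔP)(P̄/Q̄) = (300/-28)(78.00/1854.0).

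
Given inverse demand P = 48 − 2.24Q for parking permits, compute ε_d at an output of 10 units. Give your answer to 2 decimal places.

-1.14

At Q = 10, P = 48 − 2.24(10) = 25.60.
dP/dQ = −2.24, so dQ/dP = 1/(−2.24) = -0.446.
ε = (dQ/dP)(P/Q) = (-0.446)(25.60/10).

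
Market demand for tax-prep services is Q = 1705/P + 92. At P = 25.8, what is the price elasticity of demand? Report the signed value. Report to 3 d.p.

-0.418

At P = 25.8, Q = 158.085.
dQ/dP = −1705/P² = -2.561.
ε = (dQ/dP)(P/Q) = (-2.561)(25.8/158.085).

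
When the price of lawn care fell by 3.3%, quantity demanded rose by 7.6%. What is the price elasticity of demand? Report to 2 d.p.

ε = %ΔQ / %ΔP = (7.6)/(-3.3) = -2.303.

-2.30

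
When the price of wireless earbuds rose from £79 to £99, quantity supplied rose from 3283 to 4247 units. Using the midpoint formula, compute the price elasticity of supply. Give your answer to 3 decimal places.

ΔQ = 4247 − 3283 = 964; ΔP = 99 − 79 = 20.
Midpoints: P̄ = 89.00, Q̄ = 3765.0.
ε_s = (ΔQ/ΔP)(P̄/Q̄) = (964/20)(89.00/3765.0).

1.139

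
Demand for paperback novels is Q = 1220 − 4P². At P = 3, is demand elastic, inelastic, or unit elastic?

inelastic

Q = 1184, dQ/dP = -24.
ε = (dQ/dP)(P/Q) ≈ -0.061.
|ε| = 0.06 < 1.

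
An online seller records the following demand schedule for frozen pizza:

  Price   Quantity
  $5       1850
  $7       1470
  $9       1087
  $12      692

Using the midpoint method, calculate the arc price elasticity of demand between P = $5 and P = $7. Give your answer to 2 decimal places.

At P = 5, Q = 1850; at P = 7, Q = 1470.
ΔQ = -380, ΔP = 2. Midpoints: P̄ = 6.00, Q̄ = 1660.0.
ε = (ΔQ/ΔP)(P̄/Q̄) = (-380/2)(6.00/1660.0).

-0.69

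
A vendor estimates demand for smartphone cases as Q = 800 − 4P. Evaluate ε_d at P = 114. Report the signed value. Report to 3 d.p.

-1.326

At P = 114, Q = 344.
dQ/dP = −4.
ε = (dQ/dP)(P/Q) = (-4)(114/344).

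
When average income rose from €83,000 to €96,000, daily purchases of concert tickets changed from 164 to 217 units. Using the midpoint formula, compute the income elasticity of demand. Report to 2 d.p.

1.92

ΔQ = 53, ΔI = 13000. Midpoints: Ī = 89,500, Q̄ = 190.5.
ε_I = (ΔQ/ΔI)(Ī/Q̄) = (53/13000)(89500/190.5).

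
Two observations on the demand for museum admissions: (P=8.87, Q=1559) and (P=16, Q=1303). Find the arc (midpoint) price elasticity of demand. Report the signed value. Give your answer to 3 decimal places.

-0.312

ΔQ = 1303 − 1559 = -256; ΔP = 16 − 8.87 = 7.13.
Midpoints: P̄ = 12.43, Q̄ = 1431.0.
ε = (ΔQ/ΔP)(P̄/Q̄) = (-256/7.13)(12.43/1431.0).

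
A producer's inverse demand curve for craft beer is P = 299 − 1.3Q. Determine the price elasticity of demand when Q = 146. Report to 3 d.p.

-0.575

At Q = 146, P = 299 − 1.3(146) = 109.20.
dP/dQ = −1.3, so dQ/dP = 1/(−1.3) = -0.769.
ε = (dQ/dP)(P/Q) = (-0.769)(109.20/146).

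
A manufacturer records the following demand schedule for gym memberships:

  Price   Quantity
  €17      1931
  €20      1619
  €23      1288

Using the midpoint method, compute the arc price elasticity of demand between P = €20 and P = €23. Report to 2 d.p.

-1.63

At P = 20, Q = 1619; at P = 23, Q = 1288.
ΔQ = -331, ΔP = 3. Midpoints: P̄ = 21.50, Q̄ = 1453.5.
ε = (ΔQ/ΔP)(P̄/Q̄) = (-331/3)(21.50/1453.5).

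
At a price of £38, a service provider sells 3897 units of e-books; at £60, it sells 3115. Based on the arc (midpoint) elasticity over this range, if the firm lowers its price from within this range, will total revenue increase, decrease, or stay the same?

decrease

Arc ε = (-782/22)(49.00/3506.0) ≈ -0.497.
|ε| = 0.50 < 1, so demand is inelastic. A price cut therefore reduces total revenue.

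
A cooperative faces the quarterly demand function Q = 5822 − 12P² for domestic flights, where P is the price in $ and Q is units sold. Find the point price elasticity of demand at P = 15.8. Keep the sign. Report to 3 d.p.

At P = 15.8, Q = 2826.320.
dQ/dP = −24P = -379.200.
ε = (dQ/dP)(P/Q) = (-379.200)(15.8/2826.320).

-2.120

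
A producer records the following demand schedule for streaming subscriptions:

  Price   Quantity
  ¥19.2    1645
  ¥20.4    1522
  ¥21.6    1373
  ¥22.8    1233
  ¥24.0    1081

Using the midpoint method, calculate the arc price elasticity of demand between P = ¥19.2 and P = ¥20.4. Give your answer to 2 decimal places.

At P = 19.2, Q = 1645; at P = 20.4, Q = 1522.
ΔQ = -123, ΔP = 1.2. Midpoints: P̄ = 19.80, Q̄ = 1583.5.
ε = (ΔQ/ΔP)(P̄/Q̄) = (-123/1.2)(19.80/1583.5).

-1.28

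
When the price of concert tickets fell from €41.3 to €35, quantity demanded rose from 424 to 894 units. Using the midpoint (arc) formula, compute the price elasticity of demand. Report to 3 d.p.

ΔQ = 894 − 424 = 470; ΔP = 35 − 41.3 = -6.3.
Midpoints: P̄ = 38.15, Q̄ = 659.0.
ε = (ΔQ/ΔP)(P̄/Q̄) = (470/-6.3)(38.15/659.0).

-4.319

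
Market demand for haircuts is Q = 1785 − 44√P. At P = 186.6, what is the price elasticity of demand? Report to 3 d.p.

-0.254

At P = 186.6, Q = 1183.953.
dQ/dP = −44/(2√P) = -1.611.
ε = (dQ/dP)(P/Q) = (-1.611)(186.6/1183.953).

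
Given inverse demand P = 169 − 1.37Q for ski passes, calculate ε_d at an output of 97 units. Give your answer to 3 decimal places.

At Q = 97, P = 169 − 1.37(97) = 36.11.
dP/dQ = −1.37, so dQ/dP = 1/(−1.37) = -0.730.
ε = (dQ/dP)(P/Q) = (-0.730)(36.11/97).

-0.272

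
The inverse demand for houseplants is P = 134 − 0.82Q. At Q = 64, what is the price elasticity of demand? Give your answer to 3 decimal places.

At Q = 64, P = 134 − 0.82(64) = 81.52.
dP/dQ = −0.82, so dQ/dP = 1/(−0.82) = -1.220.
ε = (dQ/dP)(P/Q) = (-1.220)(81.52/64).

-1.553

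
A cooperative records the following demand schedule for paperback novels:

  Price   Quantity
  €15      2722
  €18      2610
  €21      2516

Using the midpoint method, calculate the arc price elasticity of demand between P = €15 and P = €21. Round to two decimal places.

At P = 15, Q = 2722; at P = 21, Q = 2516.
ΔQ = -206, ΔP = 6. Midpoints: P̄ = 18.00, Q̄ = 2619.0.
ε = (ΔQ/ΔP)(P̄/Q̄) = (-206/6)(18.00/2619.0).

-0.24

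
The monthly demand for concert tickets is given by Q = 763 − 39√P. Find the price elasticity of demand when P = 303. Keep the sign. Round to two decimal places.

-4.03

At P = 303, Q = 84.131.
dQ/dP = −39/(2√P) = -1.120.
ε = (dQ/dP)(P/Q) = (-1.120)(303/84.131).
|ε| > 1, so demand is elastic at this price.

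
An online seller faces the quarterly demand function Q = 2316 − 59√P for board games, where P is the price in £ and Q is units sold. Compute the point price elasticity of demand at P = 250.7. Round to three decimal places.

At P = 250.7, Q = 1381.823.
dQ/dP = −59/(2√P) = -1.863.
ε = (dQ/dP)(P/Q) = (-1.863)(250.7/1381.823).

-0.338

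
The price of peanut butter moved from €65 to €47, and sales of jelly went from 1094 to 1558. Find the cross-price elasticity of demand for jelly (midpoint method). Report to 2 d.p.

-1.09

ΔQ_x = 1558 − 1094 = 464; ΔP_y = 47 − 65 = -18.
Midpoints: P̄_y = 56.00, Q̄_x = 1326.0.
ε_xy = (ΔQ_x/ΔP_y)(P̄_y/Q̄_x) = (464/-18)(56.00/1326.0).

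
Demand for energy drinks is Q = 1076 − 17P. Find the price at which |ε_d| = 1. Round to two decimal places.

31.65

For linear demand Q = a − bP, ε = −bP/(a − bP). |ε| = 1 when bP = a − bP, i.e. P = a/(2b).
P = 1076/(2·17) = 1076/34 = 31.6471.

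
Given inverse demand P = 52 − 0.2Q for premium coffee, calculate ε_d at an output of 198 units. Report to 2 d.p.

At Q = 198, P = 52 − 0.2(198) = 12.40.
dP/dQ = −0.2, so dQ/dP = 1/(−0.2) = -5.000.
ε = (dQ/dP)(P/Q) = (-5.000)(12.40/198).

-0.31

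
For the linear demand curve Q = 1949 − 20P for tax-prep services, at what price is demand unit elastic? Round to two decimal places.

For linear demand Q = a − bP, ε = −bP/(a − bP). |ε| = 1 when bP = a − bP, i.e. P = a/(2b).
P = 1949/(2·20) = 1949/40 = 48.7250.

48.73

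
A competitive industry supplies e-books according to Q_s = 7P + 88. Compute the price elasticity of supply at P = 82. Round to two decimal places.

At P = 82, Q_s = 662.
dQ_s/dP = 7.
ε_s = (dQ_s/dP)(P/Q_s) = (7)(82/662).

0.87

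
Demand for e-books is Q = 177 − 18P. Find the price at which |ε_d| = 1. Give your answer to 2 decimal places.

For linear demand Q = a − bP, ε = −bP/(a − bP). |ε| = 1 when bP = a − bP, i.e. P = a/(2b).
P = 177/(2·18) = 177/36 = 4.9167.

4.92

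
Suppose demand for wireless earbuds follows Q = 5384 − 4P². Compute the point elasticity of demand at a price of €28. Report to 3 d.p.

At P = 28, Q = 2248.
dQ/dP = −8P = -224.
ε = (dQ/dP)(P/Q) = (-224)(28/2248).

-2.790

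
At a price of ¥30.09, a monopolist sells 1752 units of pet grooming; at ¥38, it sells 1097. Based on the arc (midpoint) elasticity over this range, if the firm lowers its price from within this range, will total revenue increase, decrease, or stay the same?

increase

Arc ε = (-655/7.91)(34.05/1424.5) ≈ -1.979.
|ε| = 1.98 > 1, so demand is elastic. A price cut therefore raises total revenue.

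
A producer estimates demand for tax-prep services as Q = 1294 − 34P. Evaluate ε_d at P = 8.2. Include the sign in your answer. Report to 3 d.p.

-0.275

At P = 8.2, Q = 1015.200.
dQ/dP = −34.
ε = (dQ/dP)(P/Q) = (-34)(8.2/1015.200).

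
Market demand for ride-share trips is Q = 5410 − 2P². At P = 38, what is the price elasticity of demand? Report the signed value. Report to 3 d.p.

At P = 38, Q = 2522.
dQ/dP = −4P = -152.
ε = (dQ/dP)(P/Q) = (-152)(38/2522).
|ε| > 1, so demand is elastic at this price.

-2.290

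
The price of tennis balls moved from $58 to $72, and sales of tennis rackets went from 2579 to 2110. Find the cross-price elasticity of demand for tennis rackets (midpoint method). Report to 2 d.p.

-0.93

ΔQ_x = 2110 − 2579 = -469; ΔP_y = 72 − 58 = 14.
Midpoints: P̄_y = 65.00, Q̄_x = 2344.5.
ε_xy = (ΔQ_x/ΔP_y)(P̄_y/Q̄_x) = (-469/14)(65.00/2344.5).
ε_xy < 0, so the goods are complements.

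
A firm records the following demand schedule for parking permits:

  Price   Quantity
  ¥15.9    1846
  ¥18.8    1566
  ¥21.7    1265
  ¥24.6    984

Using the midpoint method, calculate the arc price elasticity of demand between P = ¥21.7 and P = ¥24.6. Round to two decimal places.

-1.99

At P = 21.7, Q = 1265; at P = 24.6, Q = 984.
ΔQ = -281, ΔP = 2.9. Midpoints: P̄ = 23.15, Q̄ = 1124.5.
ε = (ΔQ/ΔP)(P̄/Q̄) = (-281/2.9)(23.15/1124.5).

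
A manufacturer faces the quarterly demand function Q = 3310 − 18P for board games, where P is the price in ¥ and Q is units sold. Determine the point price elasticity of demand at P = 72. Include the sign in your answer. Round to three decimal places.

-0.643

At P = 72, Q = 2014.
dQ/dP = −18.
ε = (dQ/dP)(P/Q) = (-18)(72/2014).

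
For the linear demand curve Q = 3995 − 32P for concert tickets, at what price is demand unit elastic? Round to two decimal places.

For linear demand Q = a − bP, ε = −bP/(a − bP). |ε| = 1 when bP = a − bP, i.e. P = a/(2b).
P = 3995/(2·32) = 3995/64 = 62.4219.

62.42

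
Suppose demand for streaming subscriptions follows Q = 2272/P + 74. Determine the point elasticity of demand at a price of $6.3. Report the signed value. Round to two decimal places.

-0.83

At P = 6.3, Q = 434.635.
dQ/dP = −2272/P² = -57.244.
ε = (dQ/dP)(P/Q) = (-57.244)(6.3/434.635).
|ε| < 1, so demand is inelastic at this price.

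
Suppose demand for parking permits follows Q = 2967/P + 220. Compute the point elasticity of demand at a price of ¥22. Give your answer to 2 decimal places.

-0.38

At P = 22, Q = 354.864.
dQ/dP = −2967/P² = -6.130.
ε = (dQ/dP)(P/Q) = (-6.130)(22/354.864).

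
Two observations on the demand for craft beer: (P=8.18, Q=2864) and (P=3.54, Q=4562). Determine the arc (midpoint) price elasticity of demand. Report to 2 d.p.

ΔQ = 4562 − 2864 = 1698; ΔP = 3.54 − 8.18 = -4.64.
Midpoints: P̄ = 5.86, Q̄ = 3713.0.
ε = (ΔQ/ΔP)(P̄/Q̄) = (1698/-4.64)(5.86/3713.0).

-0.58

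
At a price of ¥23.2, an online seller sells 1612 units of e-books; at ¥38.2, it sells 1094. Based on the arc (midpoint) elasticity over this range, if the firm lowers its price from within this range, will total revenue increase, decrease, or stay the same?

Arc ε = (-518/15.0)(30.70/1353.0) ≈ -0.784.
|ε| = 0.78 < 1, so demand is inelastic. A price cut therefore reduces total revenue.

decrease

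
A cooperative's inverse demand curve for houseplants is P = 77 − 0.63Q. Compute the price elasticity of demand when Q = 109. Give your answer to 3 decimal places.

-0.121

At Q = 109, P = 77 − 0.63(109) = 8.33.
dP/dQ = −0.63, so dQ/dP = 1/(−0.63) = -1.587.
ε = (dQ/dP)(P/Q) = (-1.587)(8.33/109).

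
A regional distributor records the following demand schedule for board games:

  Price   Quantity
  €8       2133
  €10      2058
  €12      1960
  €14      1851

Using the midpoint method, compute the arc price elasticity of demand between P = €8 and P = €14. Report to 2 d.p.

-0.26

At P = 8, Q = 2133; at P = 14, Q = 1851.
ΔQ = -282, ΔP = 6. Midpoints: P̄ = 11.00, Q̄ = 1992.0.
ε = (ΔQ/ΔP)(P̄/Q̄) = (-282/6)(11.00/1992.0).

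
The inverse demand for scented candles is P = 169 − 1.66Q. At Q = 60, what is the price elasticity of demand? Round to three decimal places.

-0.697

At Q = 60, P = 169 − 1.66(60) = 69.40.
dP/dQ = −1.66, so dQ/dP = 1/(−1.66) = -0.602.
ε = (dQ/dP)(P/Q) = (-0.602)(69.40/60).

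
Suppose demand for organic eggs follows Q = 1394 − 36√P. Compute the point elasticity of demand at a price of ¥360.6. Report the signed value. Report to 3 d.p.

-0.481

At P = 360.6, Q = 710.379.
dQ/dP = −36/(2√P) = -0.948.
ε = (dQ/dP)(P/Q) = (-0.948)(360.6/710.379).
|ε| < 1, so demand is inelastic at this price.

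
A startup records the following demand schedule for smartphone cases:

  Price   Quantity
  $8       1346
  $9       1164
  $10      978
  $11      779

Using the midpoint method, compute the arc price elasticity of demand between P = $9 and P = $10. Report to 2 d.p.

-1.65

At P = 9, Q = 1164; at P = 10, Q = 978.
ΔQ = -186, ΔP = 1. Midpoints: P̄ = 9.50, Q̄ = 1071.0.
ε = (ΔQ/ΔP)(P̄/Q̄) = (-186/1)(9.50/1071.0).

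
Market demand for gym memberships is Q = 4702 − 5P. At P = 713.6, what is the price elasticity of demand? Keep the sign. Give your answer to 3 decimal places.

-3.146

At P = 713.6, Q = 1134.
dQ/dP = −5.
ε = (dQ/dP)(P/Q) = (-5)(713.6/1134).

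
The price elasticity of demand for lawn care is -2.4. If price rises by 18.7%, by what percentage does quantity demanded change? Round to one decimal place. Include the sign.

-44.9%

%ΔQ ≈ ε × %ΔP = (-2.4)(18.7%) = -44.88%.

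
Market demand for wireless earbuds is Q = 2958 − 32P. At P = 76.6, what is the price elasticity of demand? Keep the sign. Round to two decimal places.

-4.84

At P = 76.6, Q = 506.800.
dQ/dP = −32.
ε = (dQ/dP)(P/Q) = (-32)(76.6/506.800).
|ε| > 1, so demand is elastic at this price.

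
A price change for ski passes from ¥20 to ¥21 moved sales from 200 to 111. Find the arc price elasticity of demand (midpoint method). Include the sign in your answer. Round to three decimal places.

-11.733

ΔQ = 111 − 200 = -89; ΔP = 21 − 20 = 1.
Midpoints: P̄ = 20.50, Q̄ = 155.5.
ε = (ΔQ/ΔP)(P̄/Q̄) = (-89/1)(20.50/155.5).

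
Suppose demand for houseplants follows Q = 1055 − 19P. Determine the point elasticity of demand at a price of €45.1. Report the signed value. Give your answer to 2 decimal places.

At P = 45.1, Q = 198.100.
dQ/dP = −19.
ε = (dQ/dP)(P/Q) = (-19)(45.1/198.100).
|ε| > 1, so demand is elastic at this price.

-4.33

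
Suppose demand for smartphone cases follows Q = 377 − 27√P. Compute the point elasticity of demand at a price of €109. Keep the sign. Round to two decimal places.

At P = 109, Q = 95.112.
dQ/dP = −27/(2√P) = -1.293.
ε = (dQ/dP)(P/Q) = (-1.293)(109/95.112).
|ε| > 1, so demand is elastic at this price.

-1.48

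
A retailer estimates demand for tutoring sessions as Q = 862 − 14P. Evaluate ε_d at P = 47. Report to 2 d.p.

-3.23

At P = 47, Q = 204.
dQ/dP = −14.
ε = (dQ/dP)(P/Q) = (-14)(47/204).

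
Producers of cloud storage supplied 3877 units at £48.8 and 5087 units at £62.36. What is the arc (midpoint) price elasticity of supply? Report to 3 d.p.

1.107

ΔQ = 5087 − 3877 = 1210; ΔP = 62.36 − 48.8 = 13.56.
Midpoints: P̄ = 55.58, Q̄ = 4482.0.
ε_s = (ΔQ/ΔP)(P̄/Q̄) = (1210/13.56)(55.58/4482.0).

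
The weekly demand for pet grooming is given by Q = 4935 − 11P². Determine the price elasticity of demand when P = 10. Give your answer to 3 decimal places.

At P = 10, Q = 3835.
dQ/dP = −22P = -220.
ε = (dQ/dP)(P/Q) = (-220)(10/3835).
|ε| < 1, so demand is inelastic at this price.

-0.574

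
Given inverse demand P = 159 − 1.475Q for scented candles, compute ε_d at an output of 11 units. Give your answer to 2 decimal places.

-8.80

At Q = 11, P = 159 − 1.475(11) = 142.78.
dP/dQ = −1.475, so dQ/dP = 1/(−1.475) = -0.678.
ε = (dQ/dP)(P/Q) = (-0.678)(142.78/11).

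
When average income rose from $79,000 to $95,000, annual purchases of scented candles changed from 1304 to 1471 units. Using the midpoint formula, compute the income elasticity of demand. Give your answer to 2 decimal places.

ΔQ = 167, ΔI = 16000. Midpoints: Ī = 87,000, Q̄ = 1387.5.
ε_I = (ΔQ/ΔI)(Ī/Q̄) = (167/16000)(87000/1387.5).
ε_I > 0, so the good is normal.

0.65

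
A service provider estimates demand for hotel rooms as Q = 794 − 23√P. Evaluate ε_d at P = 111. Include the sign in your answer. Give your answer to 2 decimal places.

At P = 111, Q = 551.680.
dQ/dP = −23/(2√P) = -1.092.
ε = (dQ/dP)(P/Q) = (-1.092)(111/551.680).

-0.22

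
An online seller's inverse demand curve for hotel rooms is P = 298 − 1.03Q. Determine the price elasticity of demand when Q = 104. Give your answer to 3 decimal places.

At Q = 104, P = 298 − 1.03(104) = 190.88.
dP/dQ = −1.03, so dQ/dP = 1/(−1.03) = -0.971.
ε = (dQ/dP)(P/Q) = (-0.971)(190.88/104).

-1.782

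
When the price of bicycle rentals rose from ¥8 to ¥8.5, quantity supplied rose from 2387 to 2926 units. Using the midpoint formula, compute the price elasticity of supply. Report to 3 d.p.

3.348

ΔQ = 2926 − 2387 = 539; ΔP = 8.5 − 8 = 0.5.
Midpoints: P̄ = 8.25, Q̄ = 2656.5.
ε_s = (ΔQ/ΔP)(P̄/Q̄) = (539/0.5)(8.25/2656.5).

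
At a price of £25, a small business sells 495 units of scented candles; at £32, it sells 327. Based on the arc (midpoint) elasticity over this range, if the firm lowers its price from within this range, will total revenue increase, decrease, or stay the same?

increase

Arc ε = (-168/7)(28.50/411.0) ≈ -1.664.
|ε| = 1.66 > 1, so demand is elastic. A price cut therefore raises total revenue.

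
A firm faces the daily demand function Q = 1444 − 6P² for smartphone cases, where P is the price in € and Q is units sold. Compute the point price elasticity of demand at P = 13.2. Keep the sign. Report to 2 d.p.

-5.25

At P = 13.2, Q = 398.560.
dQ/dP = −12P = -158.400.
ε = (dQ/dP)(P/Q) = (-158.400)(13.2/398.560).
|ε| > 1, so demand is elastic at this price.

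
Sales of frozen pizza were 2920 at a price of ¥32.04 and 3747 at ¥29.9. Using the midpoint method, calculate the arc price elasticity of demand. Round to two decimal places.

ΔQ = 3747 − 2920 = 827; ΔP = 29.9 − 32.04 = -2.14.
Midpoints: P̄ = 30.97, Q̄ = 3333.5.
ε = (ΔQ/ΔP)(P̄/Q̄) = (827/-2.14)(30.97/3333.5).

-3.59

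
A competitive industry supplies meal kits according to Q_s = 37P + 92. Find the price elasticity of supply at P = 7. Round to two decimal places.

At P = 7, Q_s = 351.
dQ_s/dP = 37.
ε_s = (dQ_s/dP)(P/Q_s) = (37)(7/351).

0.74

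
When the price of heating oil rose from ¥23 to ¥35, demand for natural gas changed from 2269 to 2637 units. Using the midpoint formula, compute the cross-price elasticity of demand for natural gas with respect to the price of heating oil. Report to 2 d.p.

0.36

ΔQ_x = 2637 − 2269 = 368; ΔP_y = 35 − 23 = 12.
Midpoints: P̄_y = 29.00, Q̄_x = 2453.0.
ε_xy = (ΔQ_x/ΔP_y)(P̄_y/Q̄_x) = (368/12)(29.00/2453.0).
ε_xy > 0, so the goods are substitutes.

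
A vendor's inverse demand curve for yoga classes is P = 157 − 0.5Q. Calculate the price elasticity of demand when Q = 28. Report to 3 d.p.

At Q = 28, P = 157 − 0.5(28) = 143.00.
dP/dQ = −0.5, so dQ/dP = 1/(−0.5) = -2.000.
ε = (dQ/dP)(P/Q) = (-2.000)(143.00/28).

-10.214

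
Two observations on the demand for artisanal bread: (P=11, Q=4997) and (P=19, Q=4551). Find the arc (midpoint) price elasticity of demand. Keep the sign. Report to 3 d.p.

ΔQ = 4551 − 4997 = -446; ΔP = 19 − 11 = 8.
Midpoints: P̄ = 15.00, Q̄ = 4774.0.
ε = (ΔQ/ΔP)(P̄/Q̄) = (-446/8)(15.00/4774.0).

-0.175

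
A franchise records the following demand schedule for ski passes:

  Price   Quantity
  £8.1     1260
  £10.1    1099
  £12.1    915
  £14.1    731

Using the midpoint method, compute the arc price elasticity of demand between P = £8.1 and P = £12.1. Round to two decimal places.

At P = 8.1, Q = 1260; at P = 12.1, Q = 915.
ΔQ = -345, ΔP = 4.0. Midpoints: P̄ = 10.10, Q̄ = 1087.5.
ε = (ΔQ/ΔP)(P̄/Q̄) = (-345/4.0)(10.10/1087.5).

-0.80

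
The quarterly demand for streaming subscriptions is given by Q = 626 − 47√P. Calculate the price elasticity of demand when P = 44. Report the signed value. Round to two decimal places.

At P = 44, Q = 314.237.
dQ/dP = −47/(2√P) = -3.543.
ε = (dQ/dP)(P/Q) = (-3.543)(44/314.237).

-0.50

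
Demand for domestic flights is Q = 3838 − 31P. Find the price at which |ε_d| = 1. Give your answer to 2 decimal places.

61.90

For linear demand Q = a − bP, ε = −bP/(a − bP). |ε| = 1 when bP = a − bP, i.e. P = a/(2b).
P = 3838/(2·31) = 3838/62 = 61.9032.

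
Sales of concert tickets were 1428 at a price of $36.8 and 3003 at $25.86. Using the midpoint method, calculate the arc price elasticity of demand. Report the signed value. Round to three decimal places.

-2.036

ΔQ = 3003 − 1428 = 1575; ΔP = 25.86 − 36.8 = -10.94.
Midpoints: P̄ = 31.33, Q̄ = 2215.5.
ε = (ΔQ/ΔP)(P̄/Q̄) = (1575/-10.94)(31.33/2215.5).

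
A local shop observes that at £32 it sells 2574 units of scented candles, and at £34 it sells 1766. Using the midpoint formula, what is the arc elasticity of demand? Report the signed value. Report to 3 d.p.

-6.144

ΔQ = 1766 − 2574 = -808; ΔP = 34 − 32 = 2.
Midpoints: P̄ = 33.00, Q̄ = 2170.0.
ε = (ΔQ/ΔP)(P̄/Q̄) = (-808/2)(33.00/2170.0).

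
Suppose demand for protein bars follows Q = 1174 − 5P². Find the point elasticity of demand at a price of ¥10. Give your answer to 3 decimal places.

At P = 10, Q = 674.
dQ/dP = −10P = -100.
ε = (dQ/dP)(P/Q) = (-100)(10/674).
|ε| > 1, so demand is elastic at this price.

-1.484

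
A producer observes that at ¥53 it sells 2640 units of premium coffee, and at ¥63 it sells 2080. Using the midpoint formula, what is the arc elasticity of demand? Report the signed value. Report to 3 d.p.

-1.376

ΔQ = 2080 − 2640 = -560; ΔP = 63 − 53 = 10.
Midpoints: P̄ = 58.00, Q̄ = 2360.0.
ε = (ΔQ/ΔP)(P̄/Q̄) = (-560/10)(58.00/2360.0).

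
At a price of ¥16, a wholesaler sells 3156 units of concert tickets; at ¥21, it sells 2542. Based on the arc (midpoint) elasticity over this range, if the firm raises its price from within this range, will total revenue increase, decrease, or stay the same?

increase

Arc ε = (-614/5)(18.50/2849.0) ≈ -0.797.
|ε| = 0.80 < 1, so demand is inelastic. A price rise therefore raises total revenue.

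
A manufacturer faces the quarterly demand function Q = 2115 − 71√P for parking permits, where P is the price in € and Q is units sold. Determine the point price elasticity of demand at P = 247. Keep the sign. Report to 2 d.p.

At P = 247, Q = 999.147.
dQ/dP = −71/(2√P) = -2.259.
ε = (dQ/dP)(P/Q) = (-2.259)(247/999.147).
|ε| < 1, so demand is inelastic at this price.

-0.56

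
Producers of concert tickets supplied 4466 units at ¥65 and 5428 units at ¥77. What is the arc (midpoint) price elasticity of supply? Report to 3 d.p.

1.151

ΔQ = 5428 − 4466 = 962; ΔP = 77 − 65 = 12.
Midpoints: P̄ = 71.00, Q̄ = 4947.0.
ε_s = (ΔQ/ΔP)(P̄/Q̄) = (962/12)(71.00/4947.0).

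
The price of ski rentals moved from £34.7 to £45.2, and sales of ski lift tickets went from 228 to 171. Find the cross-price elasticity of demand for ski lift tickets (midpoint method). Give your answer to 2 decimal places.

ΔQ_x = 171 − 228 = -57; ΔP_y = 45.2 − 34.7 = 10.5.
Midpoints: P̄_y = 39.95, Q̄_x = 199.5.
ε_xy = (ΔQ_x/ΔP_y)(P̄_y/Q̄_x) = (-57/10.5)(39.95/199.5).

-1.09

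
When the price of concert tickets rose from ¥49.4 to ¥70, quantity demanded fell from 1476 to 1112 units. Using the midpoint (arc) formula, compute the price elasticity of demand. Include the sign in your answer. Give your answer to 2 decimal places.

-0.82

ΔQ = 1112 − 1476 = -364; ΔP = 70 − 49.4 = 20.6.
Midpoints: P̄ = 59.70, Q̄ = 1294.0.
ε = (ΔQ/ΔP)(P̄/Q̄) = (-364/20.6)(59.70/1294.0).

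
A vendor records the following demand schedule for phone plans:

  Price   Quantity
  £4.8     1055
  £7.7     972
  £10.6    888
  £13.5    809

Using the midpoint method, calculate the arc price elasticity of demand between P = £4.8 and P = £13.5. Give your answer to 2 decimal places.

-0.28

At P = 4.8, Q = 1055; at P = 13.5, Q = 809.
ΔQ = -246, ΔP = 8.7. Midpoints: P̄ = 9.15, Q̄ = 932.0.
ε = (ΔQ/ΔP)(P̄/Q̄) = (-246/8.7)(9.15/932.0).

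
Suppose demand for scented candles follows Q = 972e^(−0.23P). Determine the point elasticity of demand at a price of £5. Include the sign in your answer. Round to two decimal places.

At P = 5, Q = 307.771.
dQ/dP = −0.23·972e^(−0.23P) = −0.23Q = -70.787.
ε = (dQ/dP)(P/Q) = (-70.787)(5/307.771).

-1.15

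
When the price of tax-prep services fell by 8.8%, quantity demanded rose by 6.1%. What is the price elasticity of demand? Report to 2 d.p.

-0.69

ε = %ΔQ / %ΔP = (6.1)/(-8.8) = -0.693.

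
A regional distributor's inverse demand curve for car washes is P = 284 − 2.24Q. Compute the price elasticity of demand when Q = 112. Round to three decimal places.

-0.132

At Q = 112, P = 284 − 2.24(112) = 33.12.
dP/dQ = −2.24, so dQ/dP = 1/(−2.24) = -0.446.
ε = (dQ/dP)(P/Q) = (-0.446)(33.12/112).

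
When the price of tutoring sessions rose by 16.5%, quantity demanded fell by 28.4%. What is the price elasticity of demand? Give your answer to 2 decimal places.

ε = %ΔQ / %ΔP = (-28.4)/(16.5) = -1.721.

-1.72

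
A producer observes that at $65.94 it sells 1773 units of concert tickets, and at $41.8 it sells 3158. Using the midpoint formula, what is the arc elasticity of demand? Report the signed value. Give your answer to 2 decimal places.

ΔQ = 3158 − 1773 = 1385; ΔP = 41.8 − 65.94 = -24.14.
Midpoints: P̄ = 53.87, Q̄ = 2465.5.
ε = (ΔQ/ΔP)(P̄/Q̄) = (1385/-24.14)(53.87/2465.5).

-1.25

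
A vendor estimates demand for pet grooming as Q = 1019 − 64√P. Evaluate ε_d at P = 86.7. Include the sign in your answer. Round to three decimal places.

At P = 86.7, Q = 423.078.
dQ/dP = −64/(2√P) = -3.437.
ε = (dQ/dP)(P/Q) = (-3.437)(86.7/423.078).

-0.704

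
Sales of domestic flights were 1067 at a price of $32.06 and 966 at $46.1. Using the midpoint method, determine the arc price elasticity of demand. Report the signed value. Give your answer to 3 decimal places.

ΔQ = 966 − 1067 = -101; ΔP = 46.1 − 32.06 = 14.04.
Midpoints: P̄ = 39.08, Q̄ = 1016.5.
ε = (ΔQ/ΔP)(P̄/Q̄) = (-101/14.04)(39.08/1016.5).

-0.277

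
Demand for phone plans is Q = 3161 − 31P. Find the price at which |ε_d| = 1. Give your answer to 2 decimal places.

50.98

For linear demand Q = a − bP, ε = −bP/(a − bP). |ε| = 1 when bP = a − bP, i.e. P = a/(2b).
P = 3161/(2·31) = 3161/62 = 50.9839.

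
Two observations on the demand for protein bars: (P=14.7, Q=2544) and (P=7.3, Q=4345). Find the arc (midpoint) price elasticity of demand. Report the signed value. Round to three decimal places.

-0.777

ΔQ = 4345 − 2544 = 1801; ΔP = 7.3 − 14.7 = -7.4.
Midpoints: P̄ = 11.00, Q̄ = 3444.5.
ε = (ΔQ/ΔP)(P̄/Q̄) = (1801/-7.4)(11.00/3444.5).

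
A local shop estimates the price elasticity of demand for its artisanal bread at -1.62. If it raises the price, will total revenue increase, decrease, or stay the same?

decrease

|ε| = 1.62 > 1, so demand is elastic. A price rise therefore reduces total revenue.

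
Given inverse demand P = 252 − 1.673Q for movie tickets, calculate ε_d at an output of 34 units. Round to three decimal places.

At Q = 34, P = 252 − 1.673(34) = 195.12.
dP/dQ = −1.673, so dQ/dP = 1/(−1.673) = -0.598.
ε = (dQ/dP)(P/Q) = (-0.598)(195.12/34).

-3.430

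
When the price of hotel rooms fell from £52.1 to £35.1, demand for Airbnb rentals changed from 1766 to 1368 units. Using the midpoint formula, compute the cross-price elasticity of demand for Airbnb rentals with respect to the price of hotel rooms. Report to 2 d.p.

0.65

ΔQ_x = 1368 − 1766 = -398; ΔP_y = 35.1 − 52.1 = -17.
Midpoints: P̄_y = 43.60, Q̄_x = 1567.0.
ε_xy = (ΔQ_x/ΔP_y)(P̄_y/Q̄_x) = (-398/-17)(43.60/1567.0).
ε_xy > 0, so the goods are substitutes.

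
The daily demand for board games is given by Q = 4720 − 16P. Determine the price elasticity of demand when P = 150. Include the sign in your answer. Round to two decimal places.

-1.03

At P = 150, Q = 2320.
dQ/dP = −16.
ε = (dQ/dP)(P/Q) = (-16)(150/2320).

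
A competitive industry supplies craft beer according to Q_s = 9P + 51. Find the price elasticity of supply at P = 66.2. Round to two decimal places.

At P = 66.2, Q_s = 646.80.
dQ_s/dP = 9.
ε_s = (dQ_s/dP)(P/Q_s) = (9)(66.2/646.80).

0.92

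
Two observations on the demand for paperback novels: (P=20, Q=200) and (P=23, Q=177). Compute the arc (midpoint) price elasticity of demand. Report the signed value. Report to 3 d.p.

-0.874

ΔQ = 177 − 200 = -23; ΔP = 23 − 20 = 3.
Midpoints: P̄ = 21.50, Q̄ = 188.5.
ε = (ΔQ/ΔP)(P̄/Q̄) = (-23/3)(21.50/188.5).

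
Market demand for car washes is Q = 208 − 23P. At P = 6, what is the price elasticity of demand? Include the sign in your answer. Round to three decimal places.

-1.971

At P = 6, Q = 70.
dQ/dP = −23.
ε = (dQ/dP)(P/Q) = (-23)(6/70).
|ε| > 1, so demand is elastic at this price.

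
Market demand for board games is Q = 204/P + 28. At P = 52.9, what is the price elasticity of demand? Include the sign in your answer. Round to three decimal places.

At P = 52.9, Q = 31.856.
dQ/dP = −204/P² = -0.073.
ε = (dQ/dP)(P/Q) = (-0.073)(52.9/31.856).

-0.121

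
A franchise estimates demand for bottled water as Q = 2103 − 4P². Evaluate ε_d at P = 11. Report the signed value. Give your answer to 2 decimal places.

At P = 11, Q = 1619.
dQ/dP = −8P = -88.
ε = (dQ/dP)(P/Q) = (-88)(11/1619).

-0.60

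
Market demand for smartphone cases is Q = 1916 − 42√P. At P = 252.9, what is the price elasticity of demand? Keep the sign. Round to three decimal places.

At P = 252.9, Q = 1248.081.
dQ/dP = −42/(2√P) = -1.321.
ε = (dQ/dP)(P/Q) = (-1.321)(252.9/1248.081).
|ε| < 1, so demand is inelastic at this price.

-0.268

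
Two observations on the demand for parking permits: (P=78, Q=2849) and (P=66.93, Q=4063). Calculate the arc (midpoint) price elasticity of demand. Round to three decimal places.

ΔQ = 4063 − 2849 = 1214; ΔP = 66.93 − 78 = -11.07.
Midpoints: P̄ = 72.47, Q̄ = 3456.0.
ε = (ΔQ/ΔP)(P̄/Q̄) = (1214/-11.07)(72.47/3456.0).

-2.299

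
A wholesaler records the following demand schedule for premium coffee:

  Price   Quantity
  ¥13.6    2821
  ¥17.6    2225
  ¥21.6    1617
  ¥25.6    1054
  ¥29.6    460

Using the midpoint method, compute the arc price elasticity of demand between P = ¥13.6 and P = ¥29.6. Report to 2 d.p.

At P = 13.6, Q = 2821; at P = 29.6, Q = 460.
ΔQ = -2361, ΔP = 16.0. Midpoints: P̄ = 21.60, Q̄ = 1640.5.
ε = (ΔQ/ΔP)(P̄/Q̄) = (-2361/16.0)(21.60/1640.5).

-1.94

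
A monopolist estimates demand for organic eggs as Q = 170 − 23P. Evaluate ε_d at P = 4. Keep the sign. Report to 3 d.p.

-1.179

At P = 4, Q = 78.
dQ/dP = −23.
ε = (dQ/dP)(P/Q) = (-23)(4/78).
|ε| > 1, so demand is elastic at this price.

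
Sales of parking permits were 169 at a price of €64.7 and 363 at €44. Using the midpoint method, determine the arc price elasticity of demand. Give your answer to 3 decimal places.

-1.915

ΔQ = 363 − 169 = 194; ΔP = 44 − 64.7 = -20.7.
Midpoints: P̄ = 54.35, Q̄ = 266.0.
ε = (ΔQ/ΔP)(P̄/Q̄) = (194/-20.7)(54.35/266.0).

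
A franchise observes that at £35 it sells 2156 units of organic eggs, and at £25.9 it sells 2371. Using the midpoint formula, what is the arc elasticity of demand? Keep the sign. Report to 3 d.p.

-0.318

ΔQ = 2371 − 2156 = 215; ΔP = 25.9 − 35 = -9.1.
Midpoints: P̄ = 30.45, Q̄ = 2263.5.
ε = (ΔQ/ΔP)(P̄/Q̄) = (215/-9.1)(30.45/2263.5).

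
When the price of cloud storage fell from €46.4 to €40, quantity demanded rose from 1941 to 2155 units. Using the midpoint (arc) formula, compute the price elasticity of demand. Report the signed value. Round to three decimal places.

-0.705

ΔQ = 2155 − 1941 = 214; ΔP = 40 − 46.4 = -6.4.
Midpoints: P̄ = 43.20, Q̄ = 2048.0.
ε = (ΔQ/ΔP)(P̄/Q̄) = (214/-6.4)(43.20/2048.0).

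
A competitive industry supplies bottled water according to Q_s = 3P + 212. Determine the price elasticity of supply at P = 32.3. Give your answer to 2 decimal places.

0.31

At P = 32.3, Q_s = 308.90.
dQ_s/dP = 3.
ε_s = (dQ_s/dP)(P/Q_s) = (3)(32.3/308.90).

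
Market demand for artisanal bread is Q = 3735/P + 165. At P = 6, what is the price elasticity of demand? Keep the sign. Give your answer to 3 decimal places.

At P = 6, Q = 787.500.
dQ/dP = −3735/P² = -103.750.
ε = (dQ/dP)(P/Q) = (-103.750)(6/787.500).

-0.790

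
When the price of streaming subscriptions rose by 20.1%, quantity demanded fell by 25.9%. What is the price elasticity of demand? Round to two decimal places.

ε = %ΔQ / %ΔP = (-25.9)/(20.1) = -1.289.

-1.29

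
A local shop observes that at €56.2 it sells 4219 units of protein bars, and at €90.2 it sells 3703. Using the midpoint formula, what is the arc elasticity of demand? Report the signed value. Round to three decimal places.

ΔQ = 3703 − 4219 = -516; ΔP = 90.2 − 56.2 = 34.
Midpoints: P̄ = 73.20, Q̄ = 3961.0.
ε = (ΔQ/ΔP)(P̄/Q̄) = (-516/34)(73.20/3961.0).

-0.280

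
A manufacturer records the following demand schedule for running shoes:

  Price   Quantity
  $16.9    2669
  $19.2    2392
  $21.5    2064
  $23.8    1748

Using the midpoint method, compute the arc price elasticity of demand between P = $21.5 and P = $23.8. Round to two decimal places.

At P = 21.5, Q = 2064; at P = 23.8, Q = 1748.
ΔQ = -316, ΔP = 2.3. Midpoints: P̄ = 22.65, Q̄ = 1906.0.
ε = (ΔQ/ΔP)(P̄/Q̄) = (-316/2.3)(22.65/1906.0).

-1.63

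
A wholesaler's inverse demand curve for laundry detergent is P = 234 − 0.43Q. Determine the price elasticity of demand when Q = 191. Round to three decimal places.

-1.849

At Q = 191, P = 234 − 0.43(191) = 151.87.
dP/dQ = −0.43, so dQ/dP = 1/(−0.43) = -2.326.
ε = (dQ/dP)(P/Q) = (-2.326)(151.87/191).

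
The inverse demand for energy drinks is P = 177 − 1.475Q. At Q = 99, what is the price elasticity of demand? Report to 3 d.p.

-0.212

At Q = 99, P = 177 − 1.475(99) = 30.97.
dP/dQ = −1.475, so dQ/dP = 1/(−1.475) = -0.678.
ε = (dQ/dP)(P/Q) = (-0.678)(30.97/99).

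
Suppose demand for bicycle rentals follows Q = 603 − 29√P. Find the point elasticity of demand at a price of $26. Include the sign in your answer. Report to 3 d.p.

At P = 26, Q = 455.128.
dQ/dP = −29/(2√P) = -2.844.
ε = (dQ/dP)(P/Q) = (-2.844)(26/455.128).

-0.162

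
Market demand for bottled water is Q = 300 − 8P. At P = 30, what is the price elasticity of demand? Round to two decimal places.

At P = 30, Q = 60.
dQ/dP = −8.
ε = (dQ/dP)(P/Q) = (-8)(30/60).
|ε| > 1, so demand is elastic at this price.

-4.00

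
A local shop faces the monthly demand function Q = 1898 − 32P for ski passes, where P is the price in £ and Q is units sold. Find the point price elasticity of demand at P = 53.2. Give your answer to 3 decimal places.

-8.703

At P = 53.2, Q = 195.600.
dQ/dP = −32.
ε = (dQ/dP)(P/Q) = (-32)(53.2/195.600).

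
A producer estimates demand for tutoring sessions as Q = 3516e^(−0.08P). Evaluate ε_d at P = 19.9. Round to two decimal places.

-1.59

At P = 19.9, Q = 715.570.
dQ/dP = −0.08·3516e^(−0.08P) = −0.08Q = -57.246.
ε = (dQ/dP)(P/Q) = (-57.246)(19.9/715.570).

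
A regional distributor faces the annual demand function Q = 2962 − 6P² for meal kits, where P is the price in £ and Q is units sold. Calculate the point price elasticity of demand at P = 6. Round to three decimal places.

At P = 6, Q = 2746.
dQ/dP = −12P = -72.
ε = (dQ/dP)(P/Q) = (-72)(6/2746).

-0.157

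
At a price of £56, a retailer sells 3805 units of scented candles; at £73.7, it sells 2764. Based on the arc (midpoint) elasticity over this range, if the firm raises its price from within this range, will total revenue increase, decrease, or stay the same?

decrease

Arc ε = (-1041/17.7)(64.85/3284.5) ≈ -1.161.
|ε| = 1.16 > 1, so demand is elastic. A price rise therefore reduces total revenue.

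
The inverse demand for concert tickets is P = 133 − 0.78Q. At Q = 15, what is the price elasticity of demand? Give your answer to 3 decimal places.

-10.368

At Q = 15, P = 133 − 0.78(15) = 121.30.
dP/dQ = −0.78, so dQ/dP = 1/(−0.78) = -1.282.
ε = (dQ/dP)(P/Q) = (-1.282)(121.30/15).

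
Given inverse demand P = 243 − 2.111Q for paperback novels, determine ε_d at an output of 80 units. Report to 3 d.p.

At Q = 80, P = 243 − 2.111(80) = 74.12.
dP/dQ = −2.111, so dQ/dP = 1/(−2.111) = -0.474.
ε = (dQ/dP)(P/Q) = (-0.474)(74.12/80).

-0.439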